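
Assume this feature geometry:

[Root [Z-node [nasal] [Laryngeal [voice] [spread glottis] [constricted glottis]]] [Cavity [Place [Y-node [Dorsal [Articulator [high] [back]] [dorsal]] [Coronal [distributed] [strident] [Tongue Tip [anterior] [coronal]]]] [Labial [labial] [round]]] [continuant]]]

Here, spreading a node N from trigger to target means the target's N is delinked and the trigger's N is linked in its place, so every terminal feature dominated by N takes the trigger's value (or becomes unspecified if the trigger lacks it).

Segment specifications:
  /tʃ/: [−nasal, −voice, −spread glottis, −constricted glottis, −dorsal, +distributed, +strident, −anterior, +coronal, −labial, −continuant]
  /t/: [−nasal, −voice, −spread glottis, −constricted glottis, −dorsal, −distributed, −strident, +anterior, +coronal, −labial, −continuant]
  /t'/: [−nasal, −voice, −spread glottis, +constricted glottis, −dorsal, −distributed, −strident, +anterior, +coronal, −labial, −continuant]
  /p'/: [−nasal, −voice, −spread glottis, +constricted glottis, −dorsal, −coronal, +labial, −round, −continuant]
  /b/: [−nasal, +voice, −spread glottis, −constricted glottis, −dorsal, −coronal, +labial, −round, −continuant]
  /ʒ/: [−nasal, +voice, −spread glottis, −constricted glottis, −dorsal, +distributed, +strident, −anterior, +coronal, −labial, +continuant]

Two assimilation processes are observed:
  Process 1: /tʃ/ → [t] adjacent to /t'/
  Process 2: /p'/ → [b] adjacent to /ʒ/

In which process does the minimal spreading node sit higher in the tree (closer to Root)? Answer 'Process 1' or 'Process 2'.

Process 1 alters [anterior], [distributed], [strident]; the lowest common ancestor is Coronal (depth 4 from Root).
In Process 2, [voice], [constricted glottis] change, so the minimal spreading node is Laryngeal at depth 2.
Laryngeal is closer to Root than Coronal, so Process 2 spreads the higher node.

Process 2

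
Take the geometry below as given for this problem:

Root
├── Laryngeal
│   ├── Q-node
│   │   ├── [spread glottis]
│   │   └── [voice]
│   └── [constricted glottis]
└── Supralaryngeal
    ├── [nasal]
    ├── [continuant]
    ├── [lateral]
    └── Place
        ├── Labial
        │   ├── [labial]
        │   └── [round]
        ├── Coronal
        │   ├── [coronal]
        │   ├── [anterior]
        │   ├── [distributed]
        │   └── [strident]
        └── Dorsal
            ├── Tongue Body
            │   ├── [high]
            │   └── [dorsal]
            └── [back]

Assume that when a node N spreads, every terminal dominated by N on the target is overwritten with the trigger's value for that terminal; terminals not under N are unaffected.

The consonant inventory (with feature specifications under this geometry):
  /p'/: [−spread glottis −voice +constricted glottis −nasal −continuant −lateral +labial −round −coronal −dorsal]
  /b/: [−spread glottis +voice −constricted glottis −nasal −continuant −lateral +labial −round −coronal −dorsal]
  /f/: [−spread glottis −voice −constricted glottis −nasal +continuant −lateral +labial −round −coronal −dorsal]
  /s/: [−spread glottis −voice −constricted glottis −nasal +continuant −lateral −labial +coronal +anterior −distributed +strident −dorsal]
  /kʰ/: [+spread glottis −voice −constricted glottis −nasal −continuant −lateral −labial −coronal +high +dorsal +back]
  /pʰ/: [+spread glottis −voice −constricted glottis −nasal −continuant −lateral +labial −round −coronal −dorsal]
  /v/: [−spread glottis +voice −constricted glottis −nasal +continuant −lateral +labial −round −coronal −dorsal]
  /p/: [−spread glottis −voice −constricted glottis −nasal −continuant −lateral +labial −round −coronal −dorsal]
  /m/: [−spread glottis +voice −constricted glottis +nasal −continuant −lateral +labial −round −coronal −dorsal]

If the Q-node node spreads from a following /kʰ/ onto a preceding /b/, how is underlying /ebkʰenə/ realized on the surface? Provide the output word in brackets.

[epʰkʰenə]

Q-node immediately or transitively dominates [spread glottis], [voice].
The target acquires /kʰ/'s values for everything under Q-node — [+spread glottis], [−voice] — while keeping its own [constricted glottis], [nasal], [continuant], ….
Among the inventory, only /pʰ/ has exactly this specification, giving the surface form [epʰkʰenə].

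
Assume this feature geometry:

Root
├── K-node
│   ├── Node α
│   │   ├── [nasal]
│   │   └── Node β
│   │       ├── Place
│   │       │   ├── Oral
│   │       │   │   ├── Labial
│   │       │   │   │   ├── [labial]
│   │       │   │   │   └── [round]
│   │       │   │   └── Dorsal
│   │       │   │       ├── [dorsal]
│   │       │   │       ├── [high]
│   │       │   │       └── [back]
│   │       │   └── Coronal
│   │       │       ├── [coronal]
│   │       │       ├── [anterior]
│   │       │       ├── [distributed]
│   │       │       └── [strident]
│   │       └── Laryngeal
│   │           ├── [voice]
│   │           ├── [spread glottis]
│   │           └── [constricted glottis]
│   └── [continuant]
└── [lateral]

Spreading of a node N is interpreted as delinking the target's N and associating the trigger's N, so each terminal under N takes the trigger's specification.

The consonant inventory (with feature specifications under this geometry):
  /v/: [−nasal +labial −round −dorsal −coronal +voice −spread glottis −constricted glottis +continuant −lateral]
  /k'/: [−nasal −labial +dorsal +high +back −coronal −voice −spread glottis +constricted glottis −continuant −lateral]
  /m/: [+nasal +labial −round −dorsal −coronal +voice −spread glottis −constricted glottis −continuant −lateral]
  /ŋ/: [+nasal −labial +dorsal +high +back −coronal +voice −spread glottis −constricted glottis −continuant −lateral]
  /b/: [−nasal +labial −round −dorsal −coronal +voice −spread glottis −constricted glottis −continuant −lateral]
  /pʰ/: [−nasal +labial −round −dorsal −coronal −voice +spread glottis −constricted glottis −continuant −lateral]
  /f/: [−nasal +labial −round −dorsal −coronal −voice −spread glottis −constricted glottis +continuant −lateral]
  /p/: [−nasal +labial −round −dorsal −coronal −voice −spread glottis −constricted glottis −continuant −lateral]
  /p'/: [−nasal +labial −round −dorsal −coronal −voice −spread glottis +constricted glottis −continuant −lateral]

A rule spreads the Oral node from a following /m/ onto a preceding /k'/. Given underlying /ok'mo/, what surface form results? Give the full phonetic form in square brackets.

[op'mo]

Oral immediately or transitively dominates [labial], [round], [dorsal], [high], [back].
After delinking /k'/'s Oral and linking /m/'s, the affected terminals become [+labial], [−round], [−dorsal]; [nasal], [coronal], [voice], … (outside Oral) are retained from /k'/.
Among the inventory, only /p'/ has exactly this specification, giving the surface form [op'mo].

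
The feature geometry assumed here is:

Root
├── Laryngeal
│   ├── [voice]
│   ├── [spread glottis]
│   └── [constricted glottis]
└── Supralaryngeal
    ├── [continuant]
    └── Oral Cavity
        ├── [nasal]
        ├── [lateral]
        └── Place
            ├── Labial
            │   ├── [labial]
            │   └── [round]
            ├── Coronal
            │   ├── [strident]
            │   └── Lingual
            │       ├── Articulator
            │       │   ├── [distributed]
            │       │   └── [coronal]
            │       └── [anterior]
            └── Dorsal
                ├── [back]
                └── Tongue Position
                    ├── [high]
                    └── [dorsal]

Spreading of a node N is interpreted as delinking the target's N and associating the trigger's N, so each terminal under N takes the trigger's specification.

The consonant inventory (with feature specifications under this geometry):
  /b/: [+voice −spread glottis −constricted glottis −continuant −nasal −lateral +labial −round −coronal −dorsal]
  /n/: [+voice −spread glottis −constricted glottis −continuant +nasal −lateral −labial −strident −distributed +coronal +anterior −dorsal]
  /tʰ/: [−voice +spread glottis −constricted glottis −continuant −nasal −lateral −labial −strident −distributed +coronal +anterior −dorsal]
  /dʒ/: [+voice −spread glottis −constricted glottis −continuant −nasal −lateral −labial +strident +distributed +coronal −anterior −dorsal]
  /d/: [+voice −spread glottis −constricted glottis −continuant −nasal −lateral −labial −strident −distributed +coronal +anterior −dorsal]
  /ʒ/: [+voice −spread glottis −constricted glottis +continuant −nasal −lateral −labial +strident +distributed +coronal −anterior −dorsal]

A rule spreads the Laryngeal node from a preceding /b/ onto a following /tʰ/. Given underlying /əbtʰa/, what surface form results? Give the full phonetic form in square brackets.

[əbda]

Terminals under Laryngeal in this geometry: [voice], [spread glottis], [constricted glottis].
After delinking /tʰ/'s Laryngeal and linking /b/'s, the affected terminals become [+voice], [−spread glottis], [−constricted glottis]; [continuant], [nasal], [lateral], … (outside Laryngeal) are retained from /tʰ/.
Among the inventory, only /d/ has exactly this specification, giving the surface form [əbda].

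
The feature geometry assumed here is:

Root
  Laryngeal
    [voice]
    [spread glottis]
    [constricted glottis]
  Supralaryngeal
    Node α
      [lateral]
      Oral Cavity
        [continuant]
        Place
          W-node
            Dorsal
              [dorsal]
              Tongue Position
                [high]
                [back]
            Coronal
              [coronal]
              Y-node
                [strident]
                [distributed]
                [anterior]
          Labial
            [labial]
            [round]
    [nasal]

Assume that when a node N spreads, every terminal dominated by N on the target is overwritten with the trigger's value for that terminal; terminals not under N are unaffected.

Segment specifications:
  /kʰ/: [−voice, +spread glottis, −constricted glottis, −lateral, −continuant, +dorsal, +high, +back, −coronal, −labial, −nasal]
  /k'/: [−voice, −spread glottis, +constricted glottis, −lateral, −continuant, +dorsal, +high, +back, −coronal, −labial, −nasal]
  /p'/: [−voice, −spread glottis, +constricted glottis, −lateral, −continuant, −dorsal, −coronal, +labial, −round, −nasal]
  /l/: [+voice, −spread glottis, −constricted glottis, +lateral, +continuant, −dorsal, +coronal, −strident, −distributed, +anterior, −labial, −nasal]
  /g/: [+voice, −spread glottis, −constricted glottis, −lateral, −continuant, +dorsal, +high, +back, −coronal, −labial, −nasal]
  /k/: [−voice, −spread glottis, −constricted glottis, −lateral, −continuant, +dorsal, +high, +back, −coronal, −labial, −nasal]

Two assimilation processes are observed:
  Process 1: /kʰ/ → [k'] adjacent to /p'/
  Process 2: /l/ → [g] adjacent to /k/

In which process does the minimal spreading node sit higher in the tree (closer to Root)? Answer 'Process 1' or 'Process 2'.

Process 1

In Process 1, [spread glottis], [constricted glottis] change, so the minimal spreading node is Laryngeal at depth 1.
Process 2 alters [continuant], [lateral], [coronal], [anterior], [distributed], [strident], [dorsal], [high], [back]; the lowest common ancestor is Node α (depth 2 from Root).
Depth 1 < depth 2; Process 1 involves the structurally higher constituent Laryngeal.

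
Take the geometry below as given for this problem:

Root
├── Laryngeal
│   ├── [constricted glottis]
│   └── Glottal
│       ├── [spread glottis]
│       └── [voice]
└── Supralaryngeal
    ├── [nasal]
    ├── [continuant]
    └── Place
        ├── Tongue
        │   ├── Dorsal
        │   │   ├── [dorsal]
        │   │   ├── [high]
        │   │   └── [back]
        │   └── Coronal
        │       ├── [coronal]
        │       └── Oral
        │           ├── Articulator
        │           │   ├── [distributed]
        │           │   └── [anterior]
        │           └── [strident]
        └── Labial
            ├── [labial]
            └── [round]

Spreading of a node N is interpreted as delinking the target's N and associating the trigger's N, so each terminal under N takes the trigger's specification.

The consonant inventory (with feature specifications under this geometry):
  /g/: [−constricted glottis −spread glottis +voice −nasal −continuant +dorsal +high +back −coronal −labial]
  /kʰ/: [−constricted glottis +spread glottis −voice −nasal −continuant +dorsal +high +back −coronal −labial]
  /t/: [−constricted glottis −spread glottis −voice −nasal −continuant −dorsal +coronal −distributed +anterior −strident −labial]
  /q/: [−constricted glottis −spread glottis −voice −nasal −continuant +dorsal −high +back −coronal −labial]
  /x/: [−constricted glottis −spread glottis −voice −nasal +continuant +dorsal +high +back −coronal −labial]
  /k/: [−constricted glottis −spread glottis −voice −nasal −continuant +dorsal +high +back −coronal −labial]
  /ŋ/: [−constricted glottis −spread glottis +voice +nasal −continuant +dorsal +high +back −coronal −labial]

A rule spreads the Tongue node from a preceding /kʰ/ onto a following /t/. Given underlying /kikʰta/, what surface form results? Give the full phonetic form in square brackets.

The Tongue node dominates the terminals [dorsal], [high], [back], [coronal], [distributed], [anterior], [strident].
The target acquires /kʰ/'s values for everything under Tongue — [+dorsal], [+high], [+back], [−coronal] — while keeping its own [constricted glottis], [spread glottis], [voice], ….
This feature bundle is that of [k], so /kikʰta/ surfaces as [kikʰka].

[kikʰka]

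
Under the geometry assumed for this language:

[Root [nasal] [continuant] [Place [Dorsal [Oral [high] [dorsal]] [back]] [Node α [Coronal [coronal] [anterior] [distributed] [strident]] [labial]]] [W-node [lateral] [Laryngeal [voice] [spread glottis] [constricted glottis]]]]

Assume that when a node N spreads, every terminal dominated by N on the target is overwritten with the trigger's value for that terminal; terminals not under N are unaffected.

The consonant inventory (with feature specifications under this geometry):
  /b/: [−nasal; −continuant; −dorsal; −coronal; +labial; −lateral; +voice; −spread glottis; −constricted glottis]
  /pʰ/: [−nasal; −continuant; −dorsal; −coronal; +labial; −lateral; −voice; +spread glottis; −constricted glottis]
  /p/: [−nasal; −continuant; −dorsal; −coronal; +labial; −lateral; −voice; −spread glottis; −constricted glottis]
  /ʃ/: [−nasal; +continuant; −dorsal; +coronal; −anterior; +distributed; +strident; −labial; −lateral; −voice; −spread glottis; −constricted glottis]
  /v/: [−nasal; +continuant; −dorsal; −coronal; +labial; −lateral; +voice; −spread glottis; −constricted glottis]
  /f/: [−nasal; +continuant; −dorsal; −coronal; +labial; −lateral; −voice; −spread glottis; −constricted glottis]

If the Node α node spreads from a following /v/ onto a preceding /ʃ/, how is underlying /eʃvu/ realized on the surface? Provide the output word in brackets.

[efvu]

Node α immediately or transitively dominates [coronal], [anterior], [distributed], [strident], [labial].
Spreading Node α from /v/ onto /ʃ/ replaces those values with /v/'s: [−coronal], [+labial]. Features outside Node α ([nasal], [continuant], [dorsal], …) stay as in /ʃ/.
The resulting bundle matches /f/ in the inventory; substituting it for /ʃ/ gives [efvu].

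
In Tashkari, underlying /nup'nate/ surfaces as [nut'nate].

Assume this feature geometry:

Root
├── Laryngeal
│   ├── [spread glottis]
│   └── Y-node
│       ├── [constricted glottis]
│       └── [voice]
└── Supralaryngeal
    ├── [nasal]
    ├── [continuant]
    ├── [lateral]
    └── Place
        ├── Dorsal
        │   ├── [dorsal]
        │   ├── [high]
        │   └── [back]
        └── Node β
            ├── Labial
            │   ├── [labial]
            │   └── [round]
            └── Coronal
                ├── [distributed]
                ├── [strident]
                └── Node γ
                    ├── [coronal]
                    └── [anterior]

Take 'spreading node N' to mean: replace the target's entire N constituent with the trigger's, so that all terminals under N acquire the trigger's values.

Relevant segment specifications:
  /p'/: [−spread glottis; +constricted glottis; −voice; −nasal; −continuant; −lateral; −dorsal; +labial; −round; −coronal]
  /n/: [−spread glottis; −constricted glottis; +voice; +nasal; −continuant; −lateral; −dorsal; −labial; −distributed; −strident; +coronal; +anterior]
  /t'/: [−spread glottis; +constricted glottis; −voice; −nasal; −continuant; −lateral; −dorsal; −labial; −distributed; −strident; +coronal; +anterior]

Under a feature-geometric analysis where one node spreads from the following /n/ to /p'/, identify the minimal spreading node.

Node β

Feature comparison: [labial], [round], [coronal], [anterior], [distributed], [strident] differ between /p'/ and [t']; the remaining terminals match.
In this geometry the lowest node dominating all of them is Node β: every daughter of Node β dominates only a proper subset, so no lower node suffices.
Spreading Node β from /n/ overwrites each of those terminals with /n/'s values, yielding exactly [t'].
Features on which the two segments disagree outside Node β, such as [constricted glottis], [voice], are unchanged — nothing dominating them spread, and Node β is the minimal sufficient constituent.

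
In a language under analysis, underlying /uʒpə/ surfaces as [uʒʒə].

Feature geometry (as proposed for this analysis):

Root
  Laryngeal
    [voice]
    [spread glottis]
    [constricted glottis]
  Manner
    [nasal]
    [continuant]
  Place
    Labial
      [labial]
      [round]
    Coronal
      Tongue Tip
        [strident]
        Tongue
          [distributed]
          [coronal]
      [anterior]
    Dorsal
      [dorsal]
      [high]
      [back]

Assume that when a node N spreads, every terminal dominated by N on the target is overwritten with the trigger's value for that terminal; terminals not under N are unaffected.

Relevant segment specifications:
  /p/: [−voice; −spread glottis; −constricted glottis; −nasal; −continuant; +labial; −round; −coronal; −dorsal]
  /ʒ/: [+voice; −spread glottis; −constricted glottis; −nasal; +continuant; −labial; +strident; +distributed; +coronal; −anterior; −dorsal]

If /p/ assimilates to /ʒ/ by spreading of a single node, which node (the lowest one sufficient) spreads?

Root

/p/ and [ʒ] differ in [voice], [continuant], [labial], [round], [coronal], [anterior], [distributed], [strident]; every other specified feature is identical.
Tracing each changed feature up the tree, the paths first meet at Root; any lower node misses at least one of them.
If Root spreads, every terminal under it takes /ʒ/'s value, producing [ʒ] as observed.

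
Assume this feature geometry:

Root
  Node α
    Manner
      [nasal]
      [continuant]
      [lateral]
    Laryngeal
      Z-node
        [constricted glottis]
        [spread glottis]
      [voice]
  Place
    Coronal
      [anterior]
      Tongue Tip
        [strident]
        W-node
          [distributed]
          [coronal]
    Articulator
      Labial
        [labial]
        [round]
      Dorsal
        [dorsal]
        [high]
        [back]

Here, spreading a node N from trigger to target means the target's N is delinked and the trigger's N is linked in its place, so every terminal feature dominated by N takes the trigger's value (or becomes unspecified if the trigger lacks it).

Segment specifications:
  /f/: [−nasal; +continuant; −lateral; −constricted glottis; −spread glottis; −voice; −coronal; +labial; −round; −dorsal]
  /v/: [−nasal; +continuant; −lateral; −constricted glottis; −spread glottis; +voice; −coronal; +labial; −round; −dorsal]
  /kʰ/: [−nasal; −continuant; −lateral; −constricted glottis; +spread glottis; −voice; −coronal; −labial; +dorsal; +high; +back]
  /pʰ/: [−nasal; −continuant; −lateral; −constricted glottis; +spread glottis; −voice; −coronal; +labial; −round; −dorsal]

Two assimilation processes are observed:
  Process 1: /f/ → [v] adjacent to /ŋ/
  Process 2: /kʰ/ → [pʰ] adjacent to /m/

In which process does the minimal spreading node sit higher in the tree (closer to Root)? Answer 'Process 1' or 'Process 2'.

Process 2

Process 1 alters [voice]; the lowest dominating node is [voice] (depth 3 from Root).
In Process 2, [labial], [round], [dorsal], [high], [back] change, so the minimal spreading node is Articulator at depth 2.
Articulator (depth 2) sits above [voice] (depth 3), making Process 2 the one with the higher spreading node.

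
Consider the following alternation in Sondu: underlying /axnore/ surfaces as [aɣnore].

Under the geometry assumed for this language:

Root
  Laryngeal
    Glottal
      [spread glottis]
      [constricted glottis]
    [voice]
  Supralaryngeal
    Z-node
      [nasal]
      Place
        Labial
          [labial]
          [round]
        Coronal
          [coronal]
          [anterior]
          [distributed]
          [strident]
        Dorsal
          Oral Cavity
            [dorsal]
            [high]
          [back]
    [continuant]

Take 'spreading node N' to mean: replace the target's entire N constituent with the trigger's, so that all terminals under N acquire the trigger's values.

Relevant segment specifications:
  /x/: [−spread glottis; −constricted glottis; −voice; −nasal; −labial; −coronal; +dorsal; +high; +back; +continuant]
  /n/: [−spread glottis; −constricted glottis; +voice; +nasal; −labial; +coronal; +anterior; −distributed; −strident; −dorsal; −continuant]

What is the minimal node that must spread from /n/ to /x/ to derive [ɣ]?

[voice]

Comparing /x/ with its surface form [ɣ], the only feature that changes is [voice].
Since just one terminal is affected and it takes /n/'s value, spreading the terminal [voice] alone is sufficient and minimal.
Features on which the two segments disagree outside [voice], such as [dorsal], [nasal], are unchanged — nothing dominating them spread, and [voice] is the minimal sufficient constituent.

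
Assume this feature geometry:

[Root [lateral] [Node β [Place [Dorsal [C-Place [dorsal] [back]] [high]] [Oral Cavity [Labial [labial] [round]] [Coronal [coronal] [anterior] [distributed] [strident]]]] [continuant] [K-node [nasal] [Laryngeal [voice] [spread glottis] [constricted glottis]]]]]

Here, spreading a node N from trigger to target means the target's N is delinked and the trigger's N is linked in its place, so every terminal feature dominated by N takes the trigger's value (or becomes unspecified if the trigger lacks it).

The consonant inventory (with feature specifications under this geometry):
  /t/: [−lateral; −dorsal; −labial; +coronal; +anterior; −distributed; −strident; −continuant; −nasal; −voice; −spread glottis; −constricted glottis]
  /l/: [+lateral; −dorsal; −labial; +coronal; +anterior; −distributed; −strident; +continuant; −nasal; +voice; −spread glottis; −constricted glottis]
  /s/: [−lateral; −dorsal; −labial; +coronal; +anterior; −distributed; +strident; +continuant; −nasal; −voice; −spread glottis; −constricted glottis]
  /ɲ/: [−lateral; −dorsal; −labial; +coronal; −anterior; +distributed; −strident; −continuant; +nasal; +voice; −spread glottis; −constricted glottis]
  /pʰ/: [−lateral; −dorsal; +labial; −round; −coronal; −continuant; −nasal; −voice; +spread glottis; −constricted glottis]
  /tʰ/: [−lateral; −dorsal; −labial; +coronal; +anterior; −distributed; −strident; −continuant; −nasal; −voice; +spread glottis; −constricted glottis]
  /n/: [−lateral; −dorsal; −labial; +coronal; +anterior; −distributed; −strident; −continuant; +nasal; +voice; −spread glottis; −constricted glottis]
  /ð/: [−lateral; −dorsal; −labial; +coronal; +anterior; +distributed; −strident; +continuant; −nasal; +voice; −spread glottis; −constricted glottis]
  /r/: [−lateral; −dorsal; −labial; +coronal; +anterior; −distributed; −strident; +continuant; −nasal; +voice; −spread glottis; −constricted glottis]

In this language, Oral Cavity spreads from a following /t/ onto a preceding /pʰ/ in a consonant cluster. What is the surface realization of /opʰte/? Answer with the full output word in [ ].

Oral Cavity immediately or transitively dominates [labial], [round], [coronal], [anterior], [distributed], [strident].
The target acquires /t/'s values for everything under Oral Cavity — [−labial], [+coronal], [+anterior], [−distributed], [−strident] — while keeping its own [lateral], [dorsal], [continuant], ….
The resulting bundle matches /tʰ/ in the inventory; substituting it for /pʰ/ gives [otʰte].

[otʰte]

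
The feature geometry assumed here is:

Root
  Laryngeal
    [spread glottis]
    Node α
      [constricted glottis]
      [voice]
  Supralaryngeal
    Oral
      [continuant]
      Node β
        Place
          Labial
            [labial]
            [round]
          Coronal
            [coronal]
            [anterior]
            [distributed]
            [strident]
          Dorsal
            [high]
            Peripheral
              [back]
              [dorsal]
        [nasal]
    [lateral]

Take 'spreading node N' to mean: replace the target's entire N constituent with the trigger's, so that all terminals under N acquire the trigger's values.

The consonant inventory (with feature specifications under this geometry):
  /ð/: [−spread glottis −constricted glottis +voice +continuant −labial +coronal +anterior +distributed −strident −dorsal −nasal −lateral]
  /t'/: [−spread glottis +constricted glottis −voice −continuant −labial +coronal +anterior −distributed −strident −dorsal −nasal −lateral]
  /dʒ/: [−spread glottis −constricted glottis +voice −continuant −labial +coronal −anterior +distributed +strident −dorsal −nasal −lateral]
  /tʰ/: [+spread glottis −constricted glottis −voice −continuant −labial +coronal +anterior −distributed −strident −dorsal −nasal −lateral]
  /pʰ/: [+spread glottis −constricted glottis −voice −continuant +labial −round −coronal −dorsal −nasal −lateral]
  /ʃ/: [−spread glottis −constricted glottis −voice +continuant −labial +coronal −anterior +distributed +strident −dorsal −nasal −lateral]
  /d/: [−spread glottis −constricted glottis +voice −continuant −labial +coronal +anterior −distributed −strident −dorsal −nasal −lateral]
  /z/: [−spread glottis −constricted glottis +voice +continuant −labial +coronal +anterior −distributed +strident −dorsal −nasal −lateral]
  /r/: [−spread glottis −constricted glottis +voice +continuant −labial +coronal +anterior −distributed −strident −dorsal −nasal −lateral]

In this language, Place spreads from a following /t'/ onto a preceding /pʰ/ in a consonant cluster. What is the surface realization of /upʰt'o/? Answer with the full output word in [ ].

Terminals under Place in this geometry: [labial], [round], [coronal], [anterior], [distributed], [strident], [high], [back], [dorsal].
The target acquires /t'/'s values for everything under Place — [−labial], [+coronal], [+anterior], [−distributed], [−strident], [−dorsal] — while keeping its own [spread glottis], [constricted glottis], [voice], ….
This feature bundle is that of [tʰ], so /upʰt'o/ surfaces as [utʰt'o].

[utʰt'o]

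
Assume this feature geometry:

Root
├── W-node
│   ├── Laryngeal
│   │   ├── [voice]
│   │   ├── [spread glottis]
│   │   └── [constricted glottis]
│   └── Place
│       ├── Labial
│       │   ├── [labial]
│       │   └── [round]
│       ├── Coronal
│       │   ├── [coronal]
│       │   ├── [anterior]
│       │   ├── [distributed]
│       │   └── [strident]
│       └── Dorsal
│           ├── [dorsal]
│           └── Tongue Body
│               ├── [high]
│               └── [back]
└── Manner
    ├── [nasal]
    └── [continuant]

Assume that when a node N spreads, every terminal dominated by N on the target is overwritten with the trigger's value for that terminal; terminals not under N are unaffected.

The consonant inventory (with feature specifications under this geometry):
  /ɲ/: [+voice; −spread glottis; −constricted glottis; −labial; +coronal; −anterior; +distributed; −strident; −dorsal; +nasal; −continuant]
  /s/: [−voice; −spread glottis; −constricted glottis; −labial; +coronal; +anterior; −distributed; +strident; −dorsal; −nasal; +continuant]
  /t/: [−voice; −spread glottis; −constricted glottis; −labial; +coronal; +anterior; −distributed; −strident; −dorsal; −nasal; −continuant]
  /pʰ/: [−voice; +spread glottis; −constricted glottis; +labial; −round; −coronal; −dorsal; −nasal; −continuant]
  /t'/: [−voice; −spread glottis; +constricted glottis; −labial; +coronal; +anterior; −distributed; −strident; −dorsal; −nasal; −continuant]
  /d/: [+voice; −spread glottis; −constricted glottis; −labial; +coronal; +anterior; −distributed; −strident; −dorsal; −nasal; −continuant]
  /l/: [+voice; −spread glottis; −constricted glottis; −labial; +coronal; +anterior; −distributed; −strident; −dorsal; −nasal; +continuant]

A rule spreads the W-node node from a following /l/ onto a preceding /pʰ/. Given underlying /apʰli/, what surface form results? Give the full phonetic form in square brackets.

[adli]

The W-node node dominates the terminals [voice], [spread glottis], [constricted glottis], [labial], [round], [coronal], [anterior], [distributed], [strident], [dorsal], [high], [back].
The target acquires /l/'s values for everything under W-node — [+voice], [−spread glottis], [−constricted glottis], [−labial], [+coronal], [+anterior], [−distributed], [−strident], [−dorsal] — while keeping its own [nasal], [continuant].
The resulting bundle matches /d/ in the inventory; substituting it for /pʰ/ gives [adli].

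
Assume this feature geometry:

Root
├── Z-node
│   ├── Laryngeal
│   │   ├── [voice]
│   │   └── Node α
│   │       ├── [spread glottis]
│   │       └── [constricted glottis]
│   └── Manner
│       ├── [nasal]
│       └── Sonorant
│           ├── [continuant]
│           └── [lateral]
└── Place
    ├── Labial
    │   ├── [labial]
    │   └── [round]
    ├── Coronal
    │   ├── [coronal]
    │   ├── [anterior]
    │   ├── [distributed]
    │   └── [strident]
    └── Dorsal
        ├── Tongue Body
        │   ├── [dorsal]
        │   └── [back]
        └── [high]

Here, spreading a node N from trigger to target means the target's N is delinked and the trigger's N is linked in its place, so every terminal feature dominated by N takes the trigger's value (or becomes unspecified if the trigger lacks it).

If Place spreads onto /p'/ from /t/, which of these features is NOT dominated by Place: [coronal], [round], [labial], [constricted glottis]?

[constricted glottis]

Place dominates exactly [labial], [round], [coronal], [anterior], [distributed], [strident], [dorsal], [back], [high].
Of the listed options, [coronal], [labial], [round] are among these and would be overwritten by spreading Place.
[constricted glottis] attaches under Node α, not under Place, so /p'/ retains its own value for [constricted glottis].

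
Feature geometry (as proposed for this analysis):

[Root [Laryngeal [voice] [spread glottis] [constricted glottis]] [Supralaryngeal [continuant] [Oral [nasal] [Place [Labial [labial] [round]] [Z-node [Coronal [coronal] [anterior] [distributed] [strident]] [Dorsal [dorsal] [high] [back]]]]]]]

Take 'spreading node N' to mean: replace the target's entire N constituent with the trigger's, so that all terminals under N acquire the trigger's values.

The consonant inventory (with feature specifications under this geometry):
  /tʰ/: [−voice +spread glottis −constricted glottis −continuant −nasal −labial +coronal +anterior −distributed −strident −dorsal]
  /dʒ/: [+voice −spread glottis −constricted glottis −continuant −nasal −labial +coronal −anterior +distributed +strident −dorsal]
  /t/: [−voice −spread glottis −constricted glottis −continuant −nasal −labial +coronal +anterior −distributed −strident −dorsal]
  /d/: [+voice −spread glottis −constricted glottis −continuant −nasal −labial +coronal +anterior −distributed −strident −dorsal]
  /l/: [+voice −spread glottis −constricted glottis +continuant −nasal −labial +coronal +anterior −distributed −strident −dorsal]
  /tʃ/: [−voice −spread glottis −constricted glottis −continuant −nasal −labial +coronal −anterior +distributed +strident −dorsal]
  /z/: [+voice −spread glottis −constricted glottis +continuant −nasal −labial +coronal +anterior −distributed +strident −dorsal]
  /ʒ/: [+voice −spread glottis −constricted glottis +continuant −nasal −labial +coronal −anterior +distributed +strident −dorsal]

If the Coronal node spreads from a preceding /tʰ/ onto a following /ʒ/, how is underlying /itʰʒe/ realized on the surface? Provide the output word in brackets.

[itʰle]

Terminals under Coronal in this geometry: [coronal], [anterior], [distributed], [strident].
After delinking /ʒ/'s Coronal and linking /tʰ/'s, the affected terminals become [+coronal], [+anterior], [−distributed], [−strident]; [voice], [spread glottis], [constricted glottis], … (outside Coronal) are retained from /ʒ/.
This feature bundle is that of [l], so /itʰʒe/ surfaces as [itʰle].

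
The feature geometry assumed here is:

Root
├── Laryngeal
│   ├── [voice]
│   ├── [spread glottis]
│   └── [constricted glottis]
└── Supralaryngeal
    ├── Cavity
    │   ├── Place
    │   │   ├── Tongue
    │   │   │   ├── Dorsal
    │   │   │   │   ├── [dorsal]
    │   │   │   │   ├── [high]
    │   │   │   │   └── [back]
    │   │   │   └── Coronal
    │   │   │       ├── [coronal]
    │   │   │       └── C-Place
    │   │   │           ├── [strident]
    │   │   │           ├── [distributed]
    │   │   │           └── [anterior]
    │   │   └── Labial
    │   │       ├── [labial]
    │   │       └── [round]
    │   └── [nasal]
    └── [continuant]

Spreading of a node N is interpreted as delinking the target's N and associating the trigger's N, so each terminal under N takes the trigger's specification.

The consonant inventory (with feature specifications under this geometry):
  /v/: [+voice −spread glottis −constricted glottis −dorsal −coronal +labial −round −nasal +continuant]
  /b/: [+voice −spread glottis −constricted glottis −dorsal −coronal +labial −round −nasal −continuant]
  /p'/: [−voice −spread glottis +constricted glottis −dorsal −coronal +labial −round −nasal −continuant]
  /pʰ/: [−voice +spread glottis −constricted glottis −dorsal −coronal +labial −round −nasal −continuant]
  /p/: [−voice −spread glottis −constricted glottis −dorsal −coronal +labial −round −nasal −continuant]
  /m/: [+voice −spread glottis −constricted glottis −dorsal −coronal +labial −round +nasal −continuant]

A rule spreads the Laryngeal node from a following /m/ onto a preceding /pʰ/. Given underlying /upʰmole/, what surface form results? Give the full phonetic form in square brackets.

[ubmole]

Terminals under Laryngeal in this geometry: [voice], [spread glottis], [constricted glottis].
Spreading Laryngeal from /m/ onto /pʰ/ replaces those values with /m/'s: [+voice], [−spread glottis], [−constricted glottis]. Features outside Laryngeal ([dorsal], [coronal], [labial], …) stay as in /pʰ/.
Among the inventory, only /b/ has exactly this specification, giving the surface form [ubmole].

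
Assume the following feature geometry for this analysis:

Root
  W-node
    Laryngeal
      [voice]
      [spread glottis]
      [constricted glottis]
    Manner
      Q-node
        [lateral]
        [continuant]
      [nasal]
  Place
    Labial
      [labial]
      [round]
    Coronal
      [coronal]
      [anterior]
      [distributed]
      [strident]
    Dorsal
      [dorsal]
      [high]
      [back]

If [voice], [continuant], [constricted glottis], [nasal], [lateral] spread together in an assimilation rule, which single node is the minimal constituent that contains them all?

W-node

[voice] lies under Laryngeal (below W-node).
[continuant] lies under Q-node (below W-node).
[constricted glottis] lies under Laryngeal (below W-node).
[nasal] lies under Manner (below W-node).
[lateral]: Root → W-node → Manner → Q-node → [lateral].
The lowest node appearing on every path is W-node; each proper daughter of W-node fails to dominate at least one of the listed features.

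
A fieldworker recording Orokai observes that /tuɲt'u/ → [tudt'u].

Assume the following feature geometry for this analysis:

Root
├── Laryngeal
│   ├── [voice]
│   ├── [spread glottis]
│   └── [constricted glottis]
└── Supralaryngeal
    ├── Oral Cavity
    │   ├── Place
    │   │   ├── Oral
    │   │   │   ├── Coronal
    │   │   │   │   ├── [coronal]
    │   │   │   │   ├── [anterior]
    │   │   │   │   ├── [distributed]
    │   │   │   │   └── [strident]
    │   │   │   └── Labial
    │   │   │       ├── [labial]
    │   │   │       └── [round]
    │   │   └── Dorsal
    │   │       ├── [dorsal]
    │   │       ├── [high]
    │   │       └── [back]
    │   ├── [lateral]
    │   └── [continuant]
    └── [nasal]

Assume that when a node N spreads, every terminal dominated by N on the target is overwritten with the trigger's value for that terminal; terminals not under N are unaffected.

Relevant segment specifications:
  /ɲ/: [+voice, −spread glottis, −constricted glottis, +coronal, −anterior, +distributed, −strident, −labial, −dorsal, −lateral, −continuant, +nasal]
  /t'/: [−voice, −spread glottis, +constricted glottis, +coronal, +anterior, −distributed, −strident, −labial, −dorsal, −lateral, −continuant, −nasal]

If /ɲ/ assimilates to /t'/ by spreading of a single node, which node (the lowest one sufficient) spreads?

The alternation /ɲ/ → [d] changes [nasal], [anterior], [distributed] and nothing else.
Tracing each changed feature up the tree, the paths first meet at Supralaryngeal; any lower node misses at least one of them.
Delinking /ɲ/'s Supralaryngeal and associating /t'/'s Supralaryngeal gives precisely the feature bundle of [d].
Since [voice], [constricted glottis] are preserved even though /t'/ disagrees there, no node above Supralaryngeal spread.

Supralaryngeal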